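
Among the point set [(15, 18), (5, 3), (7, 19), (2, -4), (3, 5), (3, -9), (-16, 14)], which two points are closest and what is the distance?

Computing all pairwise distances among 7 points:

d((15, 18), (5, 3)) = 18.0278
d((15, 18), (7, 19)) = 8.0623
d((15, 18), (2, -4)) = 25.5539
d((15, 18), (3, 5)) = 17.6918
d((15, 18), (3, -9)) = 29.5466
d((15, 18), (-16, 14)) = 31.257
d((5, 3), (7, 19)) = 16.1245
d((5, 3), (2, -4)) = 7.6158
d((5, 3), (3, 5)) = 2.8284 <-- minimum
d((5, 3), (3, -9)) = 12.1655
d((5, 3), (-16, 14)) = 23.7065
d((7, 19), (2, -4)) = 23.5372
d((7, 19), (3, 5)) = 14.5602
d((7, 19), (3, -9)) = 28.2843
d((7, 19), (-16, 14)) = 23.5372
d((2, -4), (3, 5)) = 9.0554
d((2, -4), (3, -9)) = 5.099
d((2, -4), (-16, 14)) = 25.4558
d((3, 5), (3, -9)) = 14.0
d((3, 5), (-16, 14)) = 21.0238
d((3, -9), (-16, 14)) = 29.8329

Closest pair: (5, 3) and (3, 5) with distance 2.8284

The closest pair is (5, 3) and (3, 5) with Euclidean distance 2.8284. For 7 points, brute-force pairwise comparison is shown above. For large n, the divide-and-conquer algorithm (sort by x, recurse on halves, check the dividing strip) achieves O(n log n).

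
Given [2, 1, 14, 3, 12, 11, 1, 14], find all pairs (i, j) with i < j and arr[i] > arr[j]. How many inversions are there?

Finding inversions in [2, 1, 14, 3, 12, 11, 1, 14]:

(0, 1): arr[0]=2 > arr[1]=1
(0, 6): arr[0]=2 > arr[6]=1
(2, 3): arr[2]=14 > arr[3]=3
(2, 4): arr[2]=14 > arr[4]=12
(2, 5): arr[2]=14 > arr[5]=11
(2, 6): arr[2]=14 > arr[6]=1
(3, 6): arr[3]=3 > arr[6]=1
(4, 5): arr[4]=12 > arr[5]=11
(4, 6): arr[4]=12 > arr[6]=1
(5, 6): arr[5]=11 > arr[6]=1

Total inversions: 10

The array has 10 inversion(s): (0,1), (0,6), (2,3), (2,4), (2,5), (2,6), (3,6), (4,5), (4,6), (5,6). Each pair (i,j) satisfies i < j and arr[i] > arr[j].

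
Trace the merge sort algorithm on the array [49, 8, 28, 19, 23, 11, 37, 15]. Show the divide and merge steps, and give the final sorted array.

Merge sort trace:

Split: [49, 8, 28, 19, 23, 11, 37, 15] -> [49, 8, 28, 19] and [23, 11, 37, 15]
  Split: [49, 8, 28, 19] -> [49, 8] and [28, 19]
    Split: [49, 8] -> [49] and [8]
    Merge: [49] + [8] -> [8, 49]
    Split: [28, 19] -> [28] and [19]
    Merge: [28] + [19] -> [19, 28]
  Merge: [8, 49] + [19, 28] -> [8, 19, 28, 49]
  Split: [23, 11, 37, 15] -> [23, 11] and [37, 15]
    Split: [23, 11] -> [23] and [11]
    Merge: [23] + [11] -> [11, 23]
    Split: [37, 15] -> [37] and [15]
    Merge: [37] + [15] -> [15, 37]
  Merge: [11, 23] + [15, 37] -> [11, 15, 23, 37]
Merge: [8, 19, 28, 49] + [11, 15, 23, 37] -> [8, 11, 15, 19, 23, 28, 37, 49]

Final sorted array: [8, 11, 15, 19, 23, 28, 37, 49]

The merge sort proceeds by recursively splitting the array and merging sorted halves.
After all merges, the sorted array is [8, 11, 15, 19, 23, 28, 37, 49].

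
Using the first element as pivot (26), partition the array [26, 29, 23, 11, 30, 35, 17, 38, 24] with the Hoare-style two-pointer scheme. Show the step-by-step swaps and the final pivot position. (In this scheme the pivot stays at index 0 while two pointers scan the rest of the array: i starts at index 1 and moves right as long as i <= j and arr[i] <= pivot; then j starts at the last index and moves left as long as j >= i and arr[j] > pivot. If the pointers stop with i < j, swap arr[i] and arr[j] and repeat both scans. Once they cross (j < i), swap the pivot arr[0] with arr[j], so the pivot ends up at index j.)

Hoare-style two-pointer partition with pivot = 26:

Initial array: [26, 29, 23, 11, 30, 35, 17, 38, 24]

Pointers start at i = 1, j = 8.
i stops at index 1 (arr[1]=29 > 26), j stops at index 8 (arr[8]=24 <= 26): swap arr[1] and arr[8], array becomes [26, 24, 23, 11, 30, 35, 17, 38, 29]
i stops at index 4 (arr[4]=30 > 26), j stops at index 6 (arr[6]=17 <= 26): swap arr[4] and arr[6], array becomes [26, 24, 23, 11, 17, 35, 30, 38, 29]
i ends at 5, j ends at 4: the pointers have crossed (j < i), so scanning stops.

Swap pivot arr[0] with arr[4] to place pivot at position 4: [17, 24, 23, 11, 26, 35, 30, 38, 29]
Pivot position: 4

After partitioning with pivot 26, the array becomes [17, 24, 23, 11, 26, 35, 30, 38, 29]. The pivot is placed at index 4. All elements to the left of the pivot are <= 26, and all elements to the right are > 26.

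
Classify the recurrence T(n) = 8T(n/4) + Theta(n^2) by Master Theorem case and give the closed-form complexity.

Master Theorem for T(n) = 8T(n/4) + O(n^2):

a = 8, b = 4, c = 2
log_b(a) = log_4(8) = 1.5000

Case 3: c = 2 > log_4(8) = 1.5000
T(n) = O(n^2) = O(n^2)

For T(n) = 8T(n/4) + O(n^2): log_4(8) = 1.5000. This is Case 3 of the Master Theorem (c > log_b(a), work dominated by root), giving O(n^2).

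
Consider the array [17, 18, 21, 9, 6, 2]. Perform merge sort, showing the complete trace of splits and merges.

Merge sort trace:

Split: [17, 18, 21, 9, 6, 2] -> [17, 18, 21] and [9, 6, 2]
  Split: [17, 18, 21] -> [17] and [18, 21]
    Split: [18, 21] -> [18] and [21]
    Merge: [18] + [21] -> [18, 21]
  Merge: [17] + [18, 21] -> [17, 18, 21]
  Split: [9, 6, 2] -> [9] and [6, 2]
    Split: [6, 2] -> [6] and [2]
    Merge: [6] + [2] -> [2, 6]
  Merge: [9] + [2, 6] -> [2, 6, 9]
Merge: [17, 18, 21] + [2, 6, 9] -> [2, 6, 9, 17, 18, 21]

Final sorted array: [2, 6, 9, 17, 18, 21]

The merge sort proceeds by recursively splitting the array and merging sorted halves.
After all merges, the sorted array is [2, 6, 9, 17, 18, 21].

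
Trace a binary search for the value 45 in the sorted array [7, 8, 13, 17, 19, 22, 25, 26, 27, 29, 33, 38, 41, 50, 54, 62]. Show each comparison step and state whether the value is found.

Binary search for 45 in [7, 8, 13, 17, 19, 22, 25, 26, 27, 29, 33, 38, 41, 50, 54, 62]:

lo=0, hi=15, mid=7, arr[mid]=26 -> 26 < 45, search right half
lo=8, hi=15, mid=11, arr[mid]=38 -> 38 < 45, search right half
lo=12, hi=15, mid=13, arr[mid]=50 -> 50 > 45, search left half
lo=12, hi=12, mid=12, arr[mid]=41 -> 41 < 45, search right half
lo=13 > hi=12, target 45 not found

Binary search determines that 45 is not in the array after 4 comparisons. The search space was exhausted without finding the target.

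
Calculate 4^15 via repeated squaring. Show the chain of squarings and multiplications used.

Computing 4^15 by squaring (build up from 4^1; each line after the first costs one multiplication):

4^1 = 4
4^2 = (4^1)^2 = 4^2 = 16
4^3 = 4 * 4^2 = 4 * 16 = 64
4^6 = (4^3)^2 = 64^2 = 4096
4^7 = 4 * 4^6 = 4 * 4096 = 16384
4^14 = (4^7)^2 = 16384^2 = 268435456
4^15 = 4 * 4^14 = 4 * 268435456 = 1073741824

Result: 1073741824
Multiplications needed: 6 (6 lines after 4^1)

4^15 = 1073741824. Using exponentiation by squaring, this requires 6 multiplications. The key idea: if the exponent is even, square the half-power; if odd, multiply by the base once.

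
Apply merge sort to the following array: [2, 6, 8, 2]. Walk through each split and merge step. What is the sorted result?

Merge sort trace:

Split: [2, 6, 8, 2] -> [2, 6] and [8, 2]
  Split: [2, 6] -> [2] and [6]
  Merge: [2] + [6] -> [2, 6]
  Split: [8, 2] -> [8] and [2]
  Merge: [8] + [2] -> [2, 8]
Merge: [2, 6] + [2, 8] -> [2, 2, 6, 8]

Final sorted array: [2, 2, 6, 8]

The merge sort proceeds by recursively splitting the array and merging sorted halves.
After all merges, the sorted array is [2, 2, 6, 8].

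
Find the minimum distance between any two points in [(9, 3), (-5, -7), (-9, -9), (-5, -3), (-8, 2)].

Computing all pairwise distances among 5 points:

d((9, 3), (-5, -7)) = 17.2047
d((9, 3), (-9, -9)) = 21.6333
d((9, 3), (-5, -3)) = 15.2315
d((9, 3), (-8, 2)) = 17.0294
d((-5, -7), (-9, -9)) = 4.4721
d((-5, -7), (-5, -3)) = 4.0 <-- minimum
d((-5, -7), (-8, 2)) = 9.4868
d((-9, -9), (-5, -3)) = 7.2111
d((-9, -9), (-8, 2)) = 11.0454
d((-5, -3), (-8, 2)) = 5.831

Closest pair: (-5, -7) and (-5, -3) with distance 4.0

The closest pair is (-5, -7) and (-5, -3) with Euclidean distance 4.0. For 5 points, brute-force pairwise comparison is shown above. For large n, the divide-and-conquer algorithm (sort by x, recurse on halves, check the dividing strip) achieves O(n log n).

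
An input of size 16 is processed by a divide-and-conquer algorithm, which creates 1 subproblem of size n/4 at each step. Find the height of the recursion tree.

For divide and conquer with division factor 4:

Problem sizes at each level:
Level 0: 16
Level 1: 4
Level 2: 1

The root is level 0 and the size-1 base case is level 2 (the tree spans levels 0 through 2, i.e. 3 levels counting the root), so the depth is the number of divisions: log_4(16) = 2

The recursion tree depth is log_4(16) = 2. At each level, the problem size is divided by 4, so it takes 2 divisions to reduce to a base case of size 1. The algorithm makes 1 recursive call at each level.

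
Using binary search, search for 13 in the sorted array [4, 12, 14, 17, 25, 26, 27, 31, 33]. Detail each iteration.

Binary search for 13 in [4, 12, 14, 17, 25, 26, 27, 31, 33]:

lo=0, hi=8, mid=4, arr[mid]=25 -> 25 > 13, search left half
lo=0, hi=3, mid=1, arr[mid]=12 -> 12 < 13, search right half
lo=2, hi=3, mid=2, arr[mid]=14 -> 14 > 13, search left half
lo=2 > hi=1, target 13 not found

Binary search determines that 13 is not in the array after 3 comparisons. The search space was exhausted without finding the target.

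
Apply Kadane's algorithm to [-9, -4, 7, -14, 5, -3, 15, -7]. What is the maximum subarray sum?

Using Kadane's algorithm on [-9, -4, 7, -14, 5, -3, 15, -7]:

Scanning through the array:
Position 1 (value -4): max_ending_here = -4, max_so_far = -4
Position 2 (value 7): max_ending_here = 7, max_so_far = 7
Position 3 (value -14): max_ending_here = -7, max_so_far = 7
Position 4 (value 5): max_ending_here = 5, max_so_far = 7
Position 5 (value -3): max_ending_here = 2, max_so_far = 7
Position 6 (value 15): max_ending_here = 17, max_so_far = 17
Position 7 (value -7): max_ending_here = 10, max_so_far = 17

Maximum subarray: [5, -3, 15]
Maximum sum: 17

The maximum subarray is [5, -3, 15] with sum 17. This subarray runs from index 4 to index 6.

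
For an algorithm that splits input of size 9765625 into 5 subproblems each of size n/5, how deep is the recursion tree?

For divide and conquer with division factor 5:

Problem sizes at each level:
Level 0: 9765625
Level 1: 1953125
Level 2: 390625
Level 3: 78125
Level 4: 15625
Level 5: 3125
Level 6: 625
Level 7: 125
Level 8: 25
Level 9: 5
Level 10: 1

The root is level 0 and the size-1 base case is level 10 (the tree spans levels 0 through 10, i.e. 11 levels counting the root), so the depth is the number of divisions: log_5(9765625) = 10

The recursion tree depth is log_5(9765625) = 10. At each level, the problem size is divided by 5, so it takes 10 divisions to reduce to a base case of size 1. The algorithm makes 5 recursive calls at each level.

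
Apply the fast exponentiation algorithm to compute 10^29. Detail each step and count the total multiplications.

Computing 10^29 by squaring (build up from 10^1; each line after the first costs one multiplication):

10^1 = 10
10^2 = (10^1)^2 = 10^2 = 100
10^3 = 10 * 10^2 = 10 * 100 = 1000
10^6 = (10^3)^2 = 1000^2 = 1000000
10^7 = 10 * 10^6 = 10 * 1000000 = 10000000
10^14 = (10^7)^2 = 10000000^2 = 100000000000000
10^28 = (10^14)^2 = 100000000000000^2 = 10000000000000000000000000000
10^29 = 10 * 10^28 = 10 * 10000000000000000000000000000 = 100000000000000000000000000000

Result: 100000000000000000000000000000
Multiplications needed: 7 (7 lines after 10^1)

10^29 = 100000000000000000000000000000. Using exponentiation by squaring, this requires 7 multiplications. The key idea: if the exponent is even, square the half-power; if odd, multiply by the base once.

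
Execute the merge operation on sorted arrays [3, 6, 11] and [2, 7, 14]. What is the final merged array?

Merging process:

Compare 3 vs 2: take 2 from right. Merged: [2]
Compare 3 vs 7: take 3 from left. Merged: [2, 3]
Compare 6 vs 7: take 6 from left. Merged: [2, 3, 6]
Compare 11 vs 7: take 7 from right. Merged: [2, 3, 6, 7]
Compare 11 vs 14: take 11 from left. Merged: [2, 3, 6, 7, 11]
Append remaining from right: [14]. Merged: [2, 3, 6, 7, 11, 14]

Final merged array: [2, 3, 6, 7, 11, 14]
Total comparisons: 5

The merged array is [2, 3, 6, 7, 11, 14], requiring 5 comparisons. The merge step runs in O(n) time where n is the total number of elements.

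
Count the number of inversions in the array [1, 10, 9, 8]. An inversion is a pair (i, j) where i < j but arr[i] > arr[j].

Finding inversions in [1, 10, 9, 8]:

(1, 2): arr[1]=10 > arr[2]=9
(1, 3): arr[1]=10 > arr[3]=8
(2, 3): arr[2]=9 > arr[3]=8

Total inversions: 3

The array has 3 inversion(s): (1,2), (1,3), (2,3). Each pair (i,j) satisfies i < j and arr[i] > arr[j].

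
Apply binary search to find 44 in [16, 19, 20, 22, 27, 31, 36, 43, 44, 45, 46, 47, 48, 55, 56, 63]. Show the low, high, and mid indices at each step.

Binary search for 44 in [16, 19, 20, 22, 27, 31, 36, 43, 44, 45, 46, 47, 48, 55, 56, 63]:

lo=0, hi=15, mid=7, arr[mid]=43 -> 43 < 44, search right half
lo=8, hi=15, mid=11, arr[mid]=47 -> 47 > 44, search left half
lo=8, hi=10, mid=9, arr[mid]=45 -> 45 > 44, search left half
lo=8, hi=8, mid=8, arr[mid]=44 -> Found target at index 8!

Binary search finds 44 at index 8 after 4 comparisons. The search repeatedly halves the search space by comparing with the middle element.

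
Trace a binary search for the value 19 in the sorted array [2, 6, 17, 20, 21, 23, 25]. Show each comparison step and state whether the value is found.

Binary search for 19 in [2, 6, 17, 20, 21, 23, 25]:

lo=0, hi=6, mid=3, arr[mid]=20 -> 20 > 19, search left half
lo=0, hi=2, mid=1, arr[mid]=6 -> 6 < 19, search right half
lo=2, hi=2, mid=2, arr[mid]=17 -> 17 < 19, search right half
lo=3 > hi=2, target 19 not found

Binary search determines that 19 is not in the array after 3 comparisons. The search space was exhausted without finding the target.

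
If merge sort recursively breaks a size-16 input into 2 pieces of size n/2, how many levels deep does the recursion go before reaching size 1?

For divide and conquer with division factor 2:

Problem sizes at each level:
Level 0: 16
Level 1: 8
Level 2: 4
Level 3: 2
Level 4: 1

The root is level 0 and the size-1 base case is level 4 (the tree spans levels 0 through 4, i.e. 5 levels counting the root), so the depth is the number of divisions: log_2(16) = 4

The recursion tree depth is log_2(16) = 4. At each level, the problem size is divided by 2, so it takes 4 divisions to reduce to a base case of size 1. The algorithm makes 2 recursive calls at each level.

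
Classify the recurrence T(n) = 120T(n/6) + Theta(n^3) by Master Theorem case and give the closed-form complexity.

Master Theorem for T(n) = 120T(n/6) + O(n^3):

a = 120, b = 6, c = 3
log_b(a) = log_6(120) = 2.6720

Case 3: c = 3 > log_6(120) = 2.6720
T(n) = O(n^3) = O(n^3)

For T(n) = 120T(n/6) + O(n^3): log_6(120) = 2.6720. This is Case 3 of the Master Theorem (c > log_b(a), work dominated by root), giving O(n^3).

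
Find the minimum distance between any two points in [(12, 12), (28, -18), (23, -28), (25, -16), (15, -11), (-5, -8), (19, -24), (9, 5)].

Computing all pairwise distances among 8 points:

d((12, 12), (28, -18)) = 34.0
d((12, 12), (23, -28)) = 41.4849
d((12, 12), (25, -16)) = 30.8707
d((12, 12), (15, -11)) = 23.1948
d((12, 12), (-5, -8)) = 26.2488
d((12, 12), (19, -24)) = 36.6742
d((12, 12), (9, 5)) = 7.6158
d((28, -18), (23, -28)) = 11.1803
d((28, -18), (25, -16)) = 3.6056 <-- minimum
d((28, -18), (15, -11)) = 14.7648
d((28, -18), (-5, -8)) = 34.4819
d((28, -18), (19, -24)) = 10.8167
d((28, -18), (9, 5)) = 29.8329
d((23, -28), (25, -16)) = 12.1655
d((23, -28), (15, -11)) = 18.7883
d((23, -28), (-5, -8)) = 34.4093
d((23, -28), (19, -24)) = 5.6569
d((23, -28), (9, 5)) = 35.8469
d((25, -16), (15, -11)) = 11.1803
d((25, -16), (-5, -8)) = 31.0483
d((25, -16), (19, -24)) = 10.0
d((25, -16), (9, 5)) = 26.4008
d((15, -11), (-5, -8)) = 20.2237
d((15, -11), (19, -24)) = 13.6015
d((15, -11), (9, 5)) = 17.088
d((-5, -8), (19, -24)) = 28.8444
d((-5, -8), (9, 5)) = 19.105
d((19, -24), (9, 5)) = 30.6757

Closest pair: (28, -18) and (25, -16) with distance 3.6056

The closest pair is (28, -18) and (25, -16) with Euclidean distance 3.6056. For 8 points, brute-force pairwise comparison is shown above. For large n, the divide-and-conquer algorithm (sort by x, recurse on halves, check the dividing strip) achieves O(n log n).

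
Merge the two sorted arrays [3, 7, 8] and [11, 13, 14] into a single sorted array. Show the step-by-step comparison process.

Merging process:

Compare 3 vs 11: take 3 from left. Merged: [3]
Compare 7 vs 11: take 7 from left. Merged: [3, 7]
Compare 8 vs 11: take 8 from left. Merged: [3, 7, 8]
Append remaining from right: [11, 13, 14]. Merged: [3, 7, 8, 11, 13, 14]

Final merged array: [3, 7, 8, 11, 13, 14]
Total comparisons: 3

The merged array is [3, 7, 8, 11, 13, 14], requiring 3 comparisons. The merge step runs in O(n) time where n is the total number of elements.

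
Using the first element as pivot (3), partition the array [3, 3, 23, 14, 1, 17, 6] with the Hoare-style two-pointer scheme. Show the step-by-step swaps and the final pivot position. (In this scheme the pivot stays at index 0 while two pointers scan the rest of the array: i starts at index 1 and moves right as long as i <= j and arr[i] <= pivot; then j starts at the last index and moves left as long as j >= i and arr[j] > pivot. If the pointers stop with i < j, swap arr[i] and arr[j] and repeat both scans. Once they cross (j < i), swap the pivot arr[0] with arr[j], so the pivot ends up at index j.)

Hoare-style two-pointer partition with pivot = 3:

Initial array: [3, 3, 23, 14, 1, 17, 6]

Pointers start at i = 1, j = 6.
i stops at index 2 (arr[2]=23 > 3), j stops at index 4 (arr[4]=1 <= 3): swap arr[2] and arr[4], array becomes [3, 3, 1, 14, 23, 17, 6]
i ends at 3, j ends at 2: the pointers have crossed (j < i), so scanning stops.

Swap pivot arr[0] with arr[2] to place pivot at position 2: [1, 3, 3, 14, 23, 17, 6]
Pivot position: 2

After partitioning with pivot 3, the array becomes [1, 3, 3, 14, 23, 17, 6]. The pivot is placed at index 2. All elements to the left of the pivot are <= 3, and all elements to the right are > 3.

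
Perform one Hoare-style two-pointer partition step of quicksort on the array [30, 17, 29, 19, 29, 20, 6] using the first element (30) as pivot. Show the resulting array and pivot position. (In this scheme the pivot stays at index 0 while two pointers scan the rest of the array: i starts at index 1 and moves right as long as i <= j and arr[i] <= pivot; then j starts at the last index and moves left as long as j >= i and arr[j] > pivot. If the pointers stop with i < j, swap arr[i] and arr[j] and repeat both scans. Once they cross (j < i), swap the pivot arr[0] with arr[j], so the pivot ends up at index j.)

Hoare-style two-pointer partition with pivot = 30:

Initial array: [30, 17, 29, 19, 29, 20, 6]

Pointers start at i = 1, j = 6.
i ends at 7, j ends at 6: the pointers have crossed (j < i), so scanning stops.

Swap pivot arr[0] with arr[6] to place pivot at position 6: [6, 17, 29, 19, 29, 20, 30]
Pivot position: 6

After partitioning with pivot 30, the array becomes [6, 17, 29, 19, 29, 20, 30]. The pivot is placed at index 6. All elements to the left of the pivot are <= 30, and all elements to the right are > 30.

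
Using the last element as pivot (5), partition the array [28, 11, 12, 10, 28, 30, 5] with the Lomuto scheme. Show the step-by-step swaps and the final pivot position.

Lomuto partition with pivot = 5:

Initial array: [28, 11, 12, 10, 28, 30, 5]

arr[0]=28 > 5: no swap
arr[1]=11 > 5: no swap
arr[2]=12 > 5: no swap
arr[3]=10 > 5: no swap
arr[4]=28 > 5: no swap
arr[5]=30 > 5: no swap

Place pivot at position 0: [5, 11, 12, 10, 28, 30, 28]
Pivot position: 0

After partitioning with pivot 5, the array becomes [5, 11, 12, 10, 28, 30, 28]. The pivot is placed at index 0. All elements to the left of the pivot are <= 5, and all elements to the right are > 5.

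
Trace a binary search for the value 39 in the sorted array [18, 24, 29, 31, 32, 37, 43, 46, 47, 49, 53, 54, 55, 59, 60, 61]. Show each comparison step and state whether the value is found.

Binary search for 39 in [18, 24, 29, 31, 32, 37, 43, 46, 47, 49, 53, 54, 55, 59, 60, 61]:

lo=0, hi=15, mid=7, arr[mid]=46 -> 46 > 39, search left half
lo=0, hi=6, mid=3, arr[mid]=31 -> 31 < 39, search right half
lo=4, hi=6, mid=5, arr[mid]=37 -> 37 < 39, search right half
lo=6, hi=6, mid=6, arr[mid]=43 -> 43 > 39, search left half
lo=6 > hi=5, target 39 not found

Binary search determines that 39 is not in the array after 4 comparisons. The search space was exhausted without finding the target.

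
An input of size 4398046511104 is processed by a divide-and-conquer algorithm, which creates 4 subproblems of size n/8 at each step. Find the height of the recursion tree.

For divide and conquer with division factor 8:

Problem sizes at each level:
Level 0: 4398046511104
Level 1: 549755813888
Level 2: 68719476736
Level 3: 8589934592
Level 4: 1073741824
Level 5: 134217728
Level 6: 16777216
Level 7: 2097152
Level 8: 262144
Level 9: 32768
Level 10: 4096
Level 11: 512
Level 12: 64
Level 13: 8
Level 14: 1

The root is level 0 and the size-1 base case is level 14 (the tree spans levels 0 through 14, i.e. 15 levels counting the root), so the depth is the number of divisions: log_8(4398046511104) = 14

The recursion tree depth is log_8(4398046511104) = 14. At each level, the problem size is divided by 8, so it takes 14 divisions to reduce to a base case of size 1. The algorithm makes 4 recursive calls at each level.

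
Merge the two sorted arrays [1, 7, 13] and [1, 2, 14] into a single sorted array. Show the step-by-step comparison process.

Merging process:

Compare 1 vs 1: take 1 from left. Merged: [1]
Compare 7 vs 1: take 1 from right. Merged: [1, 1]
Compare 7 vs 2: take 2 from right. Merged: [1, 1, 2]
Compare 7 vs 14: take 7 from left. Merged: [1, 1, 2, 7]
Compare 13 vs 14: take 13 from left. Merged: [1, 1, 2, 7, 13]
Append remaining from right: [14]. Merged: [1, 1, 2, 7, 13, 14]

Final merged array: [1, 1, 2, 7, 13, 14]
Total comparisons: 5

The merged array is [1, 1, 2, 7, 13, 14], requiring 5 comparisons. The merge step runs in O(n) time where n is the total number of elements.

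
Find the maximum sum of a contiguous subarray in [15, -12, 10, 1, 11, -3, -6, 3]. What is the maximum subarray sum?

Using Kadane's algorithm on [15, -12, 10, 1, 11, -3, -6, 3]:

Scanning through the array:
Position 1 (value -12): max_ending_here = 3, max_so_far = 15
Position 2 (value 10): max_ending_here = 13, max_so_far = 15
Position 3 (value 1): max_ending_here = 14, max_so_far = 15
Position 4 (value 11): max_ending_here = 25, max_so_far = 25
Position 5 (value -3): max_ending_here = 22, max_so_far = 25
Position 6 (value -6): max_ending_here = 16, max_so_far = 25
Position 7 (value 3): max_ending_here = 19, max_so_far = 25

Maximum subarray: [15, -12, 10, 1, 11]
Maximum sum: 25

The maximum subarray is [15, -12, 10, 1, 11] with sum 25. This subarray runs from index 0 to index 4.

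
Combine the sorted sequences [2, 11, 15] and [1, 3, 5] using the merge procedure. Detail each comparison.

Merging process:

Compare 2 vs 1: take 1 from right. Merged: [1]
Compare 2 vs 3: take 2 from left. Merged: [1, 2]
Compare 11 vs 3: take 3 from right. Merged: [1, 2, 3]
Compare 11 vs 5: take 5 from right. Merged: [1, 2, 3, 5]
Append remaining from left: [11, 15]. Merged: [1, 2, 3, 5, 11, 15]

Final merged array: [1, 2, 3, 5, 11, 15]
Total comparisons: 4

The merged array is [1, 2, 3, 5, 11, 15], requiring 4 comparisons. The merge step runs in O(n) time where n is the total number of elements.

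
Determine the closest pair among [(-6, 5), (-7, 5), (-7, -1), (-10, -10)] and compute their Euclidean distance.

Computing all pairwise distances among 4 points:

d((-6, 5), (-7, 5)) = 1.0 <-- minimum
d((-6, 5), (-7, -1)) = 6.0828
d((-6, 5), (-10, -10)) = 15.5242
d((-7, 5), (-7, -1)) = 6.0
d((-7, 5), (-10, -10)) = 15.2971
d((-7, -1), (-10, -10)) = 9.4868

Closest pair: (-6, 5) and (-7, 5) with distance 1.0

The closest pair is (-6, 5) and (-7, 5) with Euclidean distance 1.0. For 4 points, brute-force pairwise comparison is shown above. For large n, the divide-and-conquer algorithm (sort by x, recurse on halves, check the dividing strip) achieves O(n log n).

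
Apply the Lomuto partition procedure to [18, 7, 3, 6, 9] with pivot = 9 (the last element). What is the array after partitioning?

Lomuto partition with pivot = 9:

Initial array: [18, 7, 3, 6, 9]

arr[0]=18 > 9: no swap
arr[1]=7 <= 9: swap with position 0, array becomes [7, 18, 3, 6, 9]
arr[2]=3 <= 9: swap with position 1, array becomes [7, 3, 18, 6, 9]
arr[3]=6 <= 9: swap with position 2, array becomes [7, 3, 6, 18, 9]

Place pivot at position 3: [7, 3, 6, 9, 18]
Pivot position: 3

After partitioning with pivot 9, the array becomes [7, 3, 6, 9, 18]. The pivot is placed at index 3. All elements to the left of the pivot are <= 9, and all elements to the right are > 9.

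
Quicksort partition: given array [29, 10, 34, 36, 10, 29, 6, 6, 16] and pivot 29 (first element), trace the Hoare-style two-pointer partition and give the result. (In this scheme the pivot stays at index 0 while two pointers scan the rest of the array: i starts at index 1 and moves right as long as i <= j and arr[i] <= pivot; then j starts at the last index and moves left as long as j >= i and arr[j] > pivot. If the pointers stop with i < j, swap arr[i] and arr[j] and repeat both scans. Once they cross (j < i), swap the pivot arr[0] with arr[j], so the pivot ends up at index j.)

Hoare-style two-pointer partition with pivot = 29:

Initial array: [29, 10, 34, 36, 10, 29, 6, 6, 16]

Pointers start at i = 1, j = 8.
i stops at index 2 (arr[2]=34 > 29), j stops at index 8 (arr[8]=16 <= 29): swap arr[2] and arr[8], array becomes [29, 10, 16, 36, 10, 29, 6, 6, 34]
i stops at index 3 (arr[3]=36 > 29), j stops at index 7 (arr[7]=6 <= 29): swap arr[3] and arr[7], array becomes [29, 10, 16, 6, 10, 29, 6, 36, 34]
i ends at 7, j ends at 6: the pointers have crossed (j < i), so scanning stops.

Swap pivot arr[0] with arr[6] to place pivot at position 6: [6, 10, 16, 6, 10, 29, 29, 36, 34]
Pivot position: 6

After partitioning with pivot 29, the array becomes [6, 10, 16, 6, 10, 29, 29, 36, 34]. The pivot is placed at index 6. All elements to the left of the pivot are <= 29, and all elements to the right are > 29.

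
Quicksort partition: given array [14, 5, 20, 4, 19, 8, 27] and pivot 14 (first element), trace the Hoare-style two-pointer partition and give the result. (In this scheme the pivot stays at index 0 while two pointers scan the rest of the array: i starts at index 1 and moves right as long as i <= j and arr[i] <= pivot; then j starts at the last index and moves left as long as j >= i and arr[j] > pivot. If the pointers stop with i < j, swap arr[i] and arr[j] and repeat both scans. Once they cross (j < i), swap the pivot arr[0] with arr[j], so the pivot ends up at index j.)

Hoare-style two-pointer partition with pivot = 14:

Initial array: [14, 5, 20, 4, 19, 8, 27]

Pointers start at i = 1, j = 6.
i stops at index 2 (arr[2]=20 > 14), j stops at index 5 (arr[5]=8 <= 14): swap arr[2] and arr[5], array becomes [14, 5, 8, 4, 19, 20, 27]
i ends at 4, j ends at 3: the pointers have crossed (j < i), so scanning stops.

Swap pivot arr[0] with arr[3] to place pivot at position 3: [4, 5, 8, 14, 19, 20, 27]
Pivot position: 3

After partitioning with pivot 14, the array becomes [4, 5, 8, 14, 19, 20, 27]. The pivot is placed at index 3. All elements to the left of the pivot are <= 14, and all elements to the right are > 14.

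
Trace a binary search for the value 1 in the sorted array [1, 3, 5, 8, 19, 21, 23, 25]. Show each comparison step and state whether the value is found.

Binary search for 1 in [1, 3, 5, 8, 19, 21, 23, 25]:

lo=0, hi=7, mid=3, arr[mid]=8 -> 8 > 1, search left half
lo=0, hi=2, mid=1, arr[mid]=3 -> 3 > 1, search left half
lo=0, hi=0, mid=0, arr[mid]=1 -> Found target at index 0!

Binary search finds 1 at index 0 after 3 comparisons. The search repeatedly halves the search space by comparing with the middle element.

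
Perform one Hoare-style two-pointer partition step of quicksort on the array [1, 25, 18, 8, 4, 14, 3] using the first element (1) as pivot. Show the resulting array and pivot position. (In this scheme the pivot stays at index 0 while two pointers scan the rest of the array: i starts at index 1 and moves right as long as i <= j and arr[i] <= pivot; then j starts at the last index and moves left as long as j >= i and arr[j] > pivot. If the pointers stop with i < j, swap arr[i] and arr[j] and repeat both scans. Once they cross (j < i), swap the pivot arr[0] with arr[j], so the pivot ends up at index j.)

Hoare-style two-pointer partition with pivot = 1:

Initial array: [1, 25, 18, 8, 4, 14, 3]

Pointers start at i = 1, j = 6.
i ends at 1, j ends at 0: the pointers have crossed (j < i), so scanning stops.

j = 0, so swapping arr[0] with arr[j] leaves the pivot at position 0: [1, 25, 18, 8, 4, 14, 3]
Pivot position: 0

After partitioning with pivot 1, the array becomes [1, 25, 18, 8, 4, 14, 3]. The pivot is placed at index 0. All elements to the left of the pivot are <= 1, and all elements to the right are > 1.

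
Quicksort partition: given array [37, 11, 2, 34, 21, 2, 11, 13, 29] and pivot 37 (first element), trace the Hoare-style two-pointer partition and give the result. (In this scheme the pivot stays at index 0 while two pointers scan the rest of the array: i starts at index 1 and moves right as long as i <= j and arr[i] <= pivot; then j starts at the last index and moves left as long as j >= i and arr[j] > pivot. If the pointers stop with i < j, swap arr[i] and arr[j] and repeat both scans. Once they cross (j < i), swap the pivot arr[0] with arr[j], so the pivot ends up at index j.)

Hoare-style two-pointer partition with pivot = 37:

Initial array: [37, 11, 2, 34, 21, 2, 11, 13, 29]

Pointers start at i = 1, j = 8.
i ends at 9, j ends at 8: the pointers have crossed (j < i), so scanning stops.

Swap pivot arr[0] with arr[8] to place pivot at position 8: [29, 11, 2, 34, 21, 2, 11, 13, 37]
Pivot position: 8

After partitioning with pivot 37, the array becomes [29, 11, 2, 34, 21, 2, 11, 13, 37]. The pivot is placed at index 8. All elements to the left of the pivot are <= 37, and all elements to the right are > 37.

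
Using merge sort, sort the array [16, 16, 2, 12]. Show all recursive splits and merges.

Merge sort trace:

Split: [16, 16, 2, 12] -> [16, 16] and [2, 12]
  Split: [16, 16] -> [16] and [16]
  Merge: [16] + [16] -> [16, 16]
  Split: [2, 12] -> [2] and [12]
  Merge: [2] + [12] -> [2, 12]
Merge: [16, 16] + [2, 12] -> [2, 12, 16, 16]

Final sorted array: [2, 12, 16, 16]

The merge sort proceeds by recursively splitting the array and merging sorted halves.
After all merges, the sorted array is [2, 12, 16, 16].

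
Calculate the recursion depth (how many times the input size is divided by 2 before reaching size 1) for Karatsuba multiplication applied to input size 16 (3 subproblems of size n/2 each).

For divide and conquer with division factor 2:

Problem sizes at each level:
Level 0: 16
Level 1: 8
Level 2: 4
Level 3: 2
Level 4: 1

The root is level 0 and the size-1 base case is level 4 (the tree spans levels 0 through 4, i.e. 5 levels counting the root), so the depth is the number of divisions: log_2(16) = 4

The recursion tree depth is log_2(16) = 4. At each level, the problem size is divided by 2, so it takes 4 divisions to reduce to a base case of size 1. The algorithm makes 3 recursive calls at each level.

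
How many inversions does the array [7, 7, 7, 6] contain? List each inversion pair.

Finding inversions in [7, 7, 7, 6]:

(0, 3): arr[0]=7 > arr[3]=6
(1, 3): arr[1]=7 > arr[3]=6
(2, 3): arr[2]=7 > arr[3]=6

Total inversions: 3

The array has 3 inversion(s): (0,3), (1,3), (2,3). Each pair (i,j) satisfies i < j and arr[i] > arr[j].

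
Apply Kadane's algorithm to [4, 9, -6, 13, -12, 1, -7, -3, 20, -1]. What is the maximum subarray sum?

Using Kadane's algorithm on [4, 9, -6, 13, -12, 1, -7, -3, 20, -1]:

Scanning through the array:
Position 1 (value 9): max_ending_here = 13, max_so_far = 13
Position 2 (value -6): max_ending_here = 7, max_so_far = 13
Position 3 (value 13): max_ending_here = 20, max_so_far = 20
Position 4 (value -12): max_ending_here = 8, max_so_far = 20
Position 5 (value 1): max_ending_here = 9, max_so_far = 20
Position 6 (value -7): max_ending_here = 2, max_so_far = 20
Position 7 (value -3): max_ending_here = -1, max_so_far = 20
Position 8 (value 20): max_ending_here = 20, max_so_far = 20
Position 9 (value -1): max_ending_here = 19, max_so_far = 20

Maximum subarray: [4, 9, -6, 13]
Maximum sum: 20

The maximum subarray is [4, 9, -6, 13] with sum 20. This subarray runs from index 0 to index 3.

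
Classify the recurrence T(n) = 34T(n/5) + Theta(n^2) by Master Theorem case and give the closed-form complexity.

Master Theorem for T(n) = 34T(n/5) + O(n^2):

a = 34, b = 5, c = 2
log_b(a) = log_5(34) = 2.1911

Case 1: c = 2 < log_5(34) = 2.1911
T(n) = O(n^(log_5 34))

For T(n) = 34T(n/5) + O(n^2): log_5(34) = 2.1911. This is Case 1 of the Master Theorem (c < log_b(a), work dominated by leaves), giving O(n^(log_5 34)).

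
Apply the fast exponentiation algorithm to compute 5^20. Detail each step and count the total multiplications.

Computing 5^20 by squaring (build up from 5^1; each line after the first costs one multiplication):

5^1 = 5
5^2 = (5^1)^2 = 5^2 = 25
5^4 = (5^2)^2 = 25^2 = 625
5^5 = 5 * 5^4 = 5 * 625 = 3125
5^10 = (5^5)^2 = 3125^2 = 9765625
5^20 = (5^10)^2 = 9765625^2 = 95367431640625

Result: 95367431640625
Multiplications needed: 5 (5 lines after 5^1)

5^20 = 95367431640625. Using exponentiation by squaring, this requires 5 multiplications. The key idea: if the exponent is even, square the half-power; if odd, multiply by the base once.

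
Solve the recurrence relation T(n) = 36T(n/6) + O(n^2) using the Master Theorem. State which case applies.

Master Theorem for T(n) = 36T(n/6) + O(n^2):

a = 36, b = 6, c = 2
log_b(a) = log_6(36) = 2.0000

Case 2: c = 2 = log_6(36) = 2.0000
T(n) = O(n^2 log n) = O(n^2 log n)

For T(n) = 36T(n/6) + O(n^2): log_6(36) = 2.0000. This is Case 2 of the Master Theorem (c = log_b(a), equal work at all levels), giving O(n^2 log n).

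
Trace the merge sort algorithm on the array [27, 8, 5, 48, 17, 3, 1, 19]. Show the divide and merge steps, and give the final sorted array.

Merge sort trace:

Split: [27, 8, 5, 48, 17, 3, 1, 19] -> [27, 8, 5, 48] and [17, 3, 1, 19]
  Split: [27, 8, 5, 48] -> [27, 8] and [5, 48]
    Split: [27, 8] -> [27] and [8]
    Merge: [27] + [8] -> [8, 27]
    Split: [5, 48] -> [5] and [48]
    Merge: [5] + [48] -> [5, 48]
  Merge: [8, 27] + [5, 48] -> [5, 8, 27, 48]
  Split: [17, 3, 1, 19] -> [17, 3] and [1, 19]
    Split: [17, 3] -> [17] and [3]
    Merge: [17] + [3] -> [3, 17]
    Split: [1, 19] -> [1] and [19]
    Merge: [1] + [19] -> [1, 19]
  Merge: [3, 17] + [1, 19] -> [1, 3, 17, 19]
Merge: [5, 8, 27, 48] + [1, 3, 17, 19] -> [1, 3, 5, 8, 17, 19, 27, 48]

Final sorted array: [1, 3, 5, 8, 17, 19, 27, 48]

The merge sort proceeds by recursively splitting the array and merging sorted halves.
After all merges, the sorted array is [1, 3, 5, 8, 17, 19, 27, 48].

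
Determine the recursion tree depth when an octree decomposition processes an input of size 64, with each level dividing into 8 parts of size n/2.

For divide and conquer with division factor 2:

Problem sizes at each level:
Level 0: 64
Level 1: 32
Level 2: 16
Level 3: 8
Level 4: 4
Level 5: 2
Level 6: 1

The root is level 0 and the size-1 base case is level 6 (the tree spans levels 0 through 6, i.e. 7 levels counting the root), so the depth is the number of divisions: log_2(64) = 6

The recursion tree depth is log_2(64) = 6. At each level, the problem size is divided by 2, so it takes 6 divisions to reduce to a base case of size 1. The algorithm makes 8 recursive calls at each level.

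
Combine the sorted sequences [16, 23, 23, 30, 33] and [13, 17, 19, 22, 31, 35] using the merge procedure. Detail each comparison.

Merging process:

Compare 16 vs 13: take 13 from right. Merged: [13]
Compare 16 vs 17: take 16 from left. Merged: [13, 16]
Compare 23 vs 17: take 17 from right. Merged: [13, 16, 17]
Compare 23 vs 19: take 19 from right. Merged: [13, 16, 17, 19]
Compare 23 vs 22: take 22 from right. Merged: [13, 16, 17, 19, 22]
Compare 23 vs 31: take 23 from left. Merged: [13, 16, 17, 19, 22, 23]
Compare 23 vs 31: take 23 from left. Merged: [13, 16, 17, 19, 22, 23, 23]
Compare 30 vs 31: take 30 from left. Merged: [13, 16, 17, 19, 22, 23, 23, 30]
Compare 33 vs 31: take 31 from right. Merged: [13, 16, 17, 19, 22, 23, 23, 30, 31]
Compare 33 vs 35: take 33 from left. Merged: [13, 16, 17, 19, 22, 23, 23, 30, 31, 33]
Append remaining from right: [35]. Merged: [13, 16, 17, 19, 22, 23, 23, 30, 31, 33, 35]

Final merged array: [13, 16, 17, 19, 22, 23, 23, 30, 31, 33, 35]
Total comparisons: 10

The merged array is [13, 16, 17, 19, 22, 23, 23, 30, 31, 33, 35], requiring 10 comparisons. The merge step runs in O(n) time where n is the total number of elements.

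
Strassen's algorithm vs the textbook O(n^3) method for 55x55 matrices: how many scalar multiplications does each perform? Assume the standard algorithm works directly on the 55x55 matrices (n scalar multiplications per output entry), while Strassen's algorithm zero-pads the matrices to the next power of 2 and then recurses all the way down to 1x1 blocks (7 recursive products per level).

Matrix multiplication for 55x55 matrices:

Strassen's algorithm requires power-of-2 dimensions. Pad 55x55 to 64x64 (next power of 2).

Standard algorithm: 55^3 = 166375 multiplications
Strassen's algorithm: 7^(log2(64)) = 7^6 = 117649 multiplications
Savings: 166375 - 117649 = 48726 multiplications

Standard: 166375 multiplications (55^3). Strassen: 117649 multiplications (7^6, after padding to 64x64). Strassen reduces 8 recursive multiplications to 7 at each level.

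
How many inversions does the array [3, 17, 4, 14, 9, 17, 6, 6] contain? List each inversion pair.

Finding inversions in [3, 17, 4, 14, 9, 17, 6, 6]:

(1, 2): arr[1]=17 > arr[2]=4
(1, 3): arr[1]=17 > arr[3]=14
(1, 4): arr[1]=17 > arr[4]=9
(1, 6): arr[1]=17 > arr[6]=6
(1, 7): arr[1]=17 > arr[7]=6
(3, 4): arr[3]=14 > arr[4]=9
(3, 6): arr[3]=14 > arr[6]=6
(3, 7): arr[3]=14 > arr[7]=6
(4, 6): arr[4]=9 > arr[6]=6
(4, 7): arr[4]=9 > arr[7]=6
(5, 6): arr[5]=17 > arr[6]=6
(5, 7): arr[5]=17 > arr[7]=6

Total inversions: 12

The array has 12 inversion(s): (1,2), (1,3), (1,4), (1,6), (1,7), (3,4), (3,6), (3,7), (4,6), (4,7), (5,6), (5,7). Each pair (i,j) satisfies i < j and arr[i] > arr[j].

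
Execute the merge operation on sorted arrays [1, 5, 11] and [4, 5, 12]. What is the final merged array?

Merging process:

Compare 1 vs 4: take 1 from left. Merged: [1]
Compare 5 vs 4: take 4 from right. Merged: [1, 4]
Compare 5 vs 5: take 5 from left. Merged: [1, 4, 5]
Compare 11 vs 5: take 5 from right. Merged: [1, 4, 5, 5]
Compare 11 vs 12: take 11 from left. Merged: [1, 4, 5, 5, 11]
Append remaining from right: [12]. Merged: [1, 4, 5, 5, 11, 12]

Final merged array: [1, 4, 5, 5, 11, 12]
Total comparisons: 5

The merged array is [1, 4, 5, 5, 11, 12], requiring 5 comparisons. The merge step runs in O(n) time where n is the total number of elements.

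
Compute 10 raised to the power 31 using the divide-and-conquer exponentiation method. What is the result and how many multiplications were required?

Computing 10^31 by squaring (build up from 10^1; each line after the first costs one multiplication):

10^1 = 10
10^2 = (10^1)^2 = 10^2 = 100
10^3 = 10 * 10^2 = 10 * 100 = 1000
10^6 = (10^3)^2 = 1000^2 = 1000000
10^7 = 10 * 10^6 = 10 * 1000000 = 10000000
10^14 = (10^7)^2 = 10000000^2 = 100000000000000
10^15 = 10 * 10^14 = 10 * 100000000000000 = 1000000000000000
10^30 = (10^15)^2 = 1000000000000000^2 = 1000000000000000000000000000000
10^31 = 10 * 10^30 = 10 * 1000000000000000000000000000000 = 10000000000000000000000000000000

Result: 10000000000000000000000000000000
Multiplications needed: 8 (8 lines after 10^1)

10^31 = 10000000000000000000000000000000. Using exponentiation by squaring, this requires 8 multiplications. The key idea: if the exponent is even, square the half-power; if odd, multiply by the base once.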